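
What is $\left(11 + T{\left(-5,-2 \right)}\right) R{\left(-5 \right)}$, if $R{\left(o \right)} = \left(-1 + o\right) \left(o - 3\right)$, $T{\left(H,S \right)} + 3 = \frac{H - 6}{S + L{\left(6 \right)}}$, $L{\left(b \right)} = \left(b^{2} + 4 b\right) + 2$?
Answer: $\frac{1876}{5} \approx 375.2$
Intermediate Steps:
$L{\left(b \right)} = 2 + b^{2} + 4 b$
$T{\left(H,S \right)} = -3 + \frac{-6 + H}{62 + S}$ ($T{\left(H,S \right)} = -3 + \frac{H - 6}{S + \left(2 + 6^{2} + 4 \cdot 6\right)} = -3 + \frac{-6 + H}{S + \left(2 + 36 + 24\right)} = -3 + \frac{-6 + H}{S + 62} = -3 + \frac{-6 + H}{62 + S}$)
$R{\left(o \right)} = \left(-1 + o\right) \left(-3 + o\right)$
$\left(11 + T{\left(-5,-2 \right)}\right) R{\left(-5 \right)} = \left(11 + \frac{-192 - 5 - -6}{62 - 2}\right) \left(3 + \left(-5\right)^{2} - -20\right) = \left(11 + \frac{-192 - 5 + 6}{60}\right) \left(3 + 25 + 20\right) = \left(11 + \frac{1}{60} \left(-191\right)\right) 48 = \left(11 - \frac{191}{60}\right) 48 = \frac{469}{60} \cdot 48 = \frac{1876}{5}$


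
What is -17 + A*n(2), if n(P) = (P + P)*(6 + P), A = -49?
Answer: -1585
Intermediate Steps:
n(P) = 2*P*(6 + P) (n(P) = (2*P)*(6 + P) = 2*P*(6 + P))
-17 + A*n(2) = -17 - 98*2*(6 + 2) = -17 - 98*2*8 = -17 - 49*32 = -17 - 1568 = -1585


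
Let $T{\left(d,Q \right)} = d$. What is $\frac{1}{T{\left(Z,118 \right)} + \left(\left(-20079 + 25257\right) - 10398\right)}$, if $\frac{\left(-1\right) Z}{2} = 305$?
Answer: $- \frac{1}{5830} \approx -0.00017153$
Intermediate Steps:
$Z = -610$ ($Z = \left(-2\right) 305 = -610$)
$\frac{1}{T{\left(Z,118 \right)} + \left(\left(-20079 + 25257\right) - 10398\right)} = \frac{1}{-610 + \left(\left(-20079 + 25257\right) - 10398\right)} = \frac{1}{-610 + \left(5178 - 10398\right)} = \frac{1}{-610 - 5220} = \frac{1}{-5830} = - \frac{1}{5830}$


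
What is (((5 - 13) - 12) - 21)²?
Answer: 1681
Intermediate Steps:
(((5 - 13) - 12) - 21)² = ((-8 - 12) - 21)² = (-20 - 21)² = (-41)² = 1681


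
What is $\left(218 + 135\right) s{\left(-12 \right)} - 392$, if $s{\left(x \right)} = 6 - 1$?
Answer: $1373$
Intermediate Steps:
$s{\left(x \right)} = 5$ ($s{\left(x \right)} = 6 - 1 = 5$)
$\left(218 + 135\right) s{\left(-12 \right)} - 392 = \left(218 + 135\right) 5 - 392 = 353 \cdot 5 - 392 = 1765 - 392 = 1373$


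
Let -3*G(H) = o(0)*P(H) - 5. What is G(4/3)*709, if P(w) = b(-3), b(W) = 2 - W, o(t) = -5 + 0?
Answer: 7090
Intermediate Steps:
o(t) = -5
P(w) = 5 (P(w) = 2 - 1*(-3) = 2 + 3 = 5)
G(H) = 10 (G(H) = -(-5*5 - 5)/3 = -(-25 - 5)/3 = -⅓*(-30) = 10)
G(4/3)*709 = 10*709 = 7090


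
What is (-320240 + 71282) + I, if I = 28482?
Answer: -220476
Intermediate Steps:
(-320240 + 71282) + I = (-320240 + 71282) + 28482 = -248958 + 28482 = -220476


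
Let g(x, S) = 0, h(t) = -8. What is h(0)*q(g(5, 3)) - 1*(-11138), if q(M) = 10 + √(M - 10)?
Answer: 11058 - 8*I*√10 ≈ 11058.0 - 25.298*I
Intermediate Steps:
q(M) = 10 + √(-10 + M)
h(0)*q(g(5, 3)) - 1*(-11138) = -8*(10 + √(-10 + 0)) - 1*(-11138) = -8*(10 + √(-10)) + 11138 = -8*(10 + I*√10) + 11138 = (-80 - 8*I*√10) + 11138 = 11058 - 8*I*√10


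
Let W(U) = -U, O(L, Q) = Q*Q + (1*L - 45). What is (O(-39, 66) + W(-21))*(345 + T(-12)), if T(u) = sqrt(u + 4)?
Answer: 1481085 + 8586*I*sqrt(2) ≈ 1.4811e+6 + 12142.0*I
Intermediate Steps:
T(u) = sqrt(4 + u)
O(L, Q) = -45 + L + Q**2 (O(L, Q) = Q**2 + (L - 45) = Q**2 + (-45 + L) = -45 + L + Q**2)
(O(-39, 66) + W(-21))*(345 + T(-12)) = ((-45 - 39 + 66**2) - 1*(-21))*(345 + sqrt(4 - 12)) = ((-45 - 39 + 4356) + 21)*(345 + sqrt(-8)) = (4272 + 21)*(345 + 2*I*sqrt(2)) = 4293*(345 + 2*I*sqrt(2)) = 1481085 + 8586*I*sqrt(2)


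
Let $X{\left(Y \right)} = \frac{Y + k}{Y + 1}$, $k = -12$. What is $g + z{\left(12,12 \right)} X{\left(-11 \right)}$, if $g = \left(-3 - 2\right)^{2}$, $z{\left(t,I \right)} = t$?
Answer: $\frac{263}{5} \approx 52.6$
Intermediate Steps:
$g = 25$ ($g = \left(-5\right)^{2} = 25$)
$X{\left(Y \right)} = \frac{-12 + Y}{1 + Y}$ ($X{\left(Y \right)} = \frac{Y - 12}{Y + 1} = \frac{-12 + Y}{1 + Y}$)
$g + z{\left(12,12 \right)} X{\left(-11 \right)} = 25 + 12 \frac{-12 - 11}{1 - 11} = 25 + 12 \frac{1}{-10} \left(-23\right) = 25 + 12 \left(\left(- \frac{1}{10}\right) \left(-23\right)\right) = 25 + 12 \cdot \frac{23}{10} = 25 + \frac{138}{5} = \frac{263}{5}$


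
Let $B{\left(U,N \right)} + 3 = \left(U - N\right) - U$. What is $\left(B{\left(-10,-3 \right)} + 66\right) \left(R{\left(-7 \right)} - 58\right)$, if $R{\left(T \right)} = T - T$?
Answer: $-3828$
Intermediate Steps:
$B{\left(U,N \right)} = -3 - N$
$R{\left(T \right)} = 0$
$\left(B{\left(-10,-3 \right)} + 66\right) \left(R{\left(-7 \right)} - 58\right) = \left(\left(-3 - -3\right) + 66\right) \left(0 - 58\right) = \left(\left(-3 + 3\right) + 66\right) \left(-58\right) = \left(0 + 66\right) \left(-58\right) = 66 \left(-58\right) = -3828$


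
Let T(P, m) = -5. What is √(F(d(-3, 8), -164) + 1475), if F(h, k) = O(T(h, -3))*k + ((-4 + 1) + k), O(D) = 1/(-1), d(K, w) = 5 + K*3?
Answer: 8*√23 ≈ 38.367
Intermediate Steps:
d(K, w) = 5 + 3*K
O(D) = -1
F(h, k) = -3 (F(h, k) = -k + ((-4 + 1) + k) = -k + (-3 + k) = -3)
√(F(d(-3, 8), -164) + 1475) = √(-3 + 1475) = √1472 = 8*√23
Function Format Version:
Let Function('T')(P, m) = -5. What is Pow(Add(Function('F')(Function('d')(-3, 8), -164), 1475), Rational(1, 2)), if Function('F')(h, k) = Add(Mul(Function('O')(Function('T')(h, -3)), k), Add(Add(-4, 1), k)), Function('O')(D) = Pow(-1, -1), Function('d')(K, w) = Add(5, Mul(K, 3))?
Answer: Mul(8, Pow(23, Rational(1, 2))) ≈ 38.367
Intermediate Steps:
Function('d')(K, w) = Add(5, Mul(3, K))
Function('O')(D) = -1
Function('F')(h, k) = -3 (Function('F')(h, k) = Add(Mul(-1, k), Add(Add(-4, 1), k)) = Add(Mul(-1, k), Add(-3, k)) = -3)
Pow(Add(Function('F')(Function('d')(-3, 8), -164), 1475), Rational(1, 2)) = Pow(Add(-3, 1475), Rational(1, 2)) = Pow(1472, Rational(1, 2)) = Mul(8, Pow(23, Rational(1, 2)))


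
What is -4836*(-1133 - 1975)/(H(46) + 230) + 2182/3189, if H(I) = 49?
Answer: 171799990/3189 ≈ 53873.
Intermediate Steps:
-4836*(-1133 - 1975)/(H(46) + 230) + 2182/3189 = -4836*(-1133 - 1975)/(49 + 230) + 2182/3189 = -4836/(279/(-3108)) + 2182*(1/3189) = -4836/(279*(-1/3108)) + 2182/3189 = -4836/(-93/1036) + 2182/3189 = -4836*(-1036/93) + 2182/3189 = 53872 + 2182/3189 = 171799990/3189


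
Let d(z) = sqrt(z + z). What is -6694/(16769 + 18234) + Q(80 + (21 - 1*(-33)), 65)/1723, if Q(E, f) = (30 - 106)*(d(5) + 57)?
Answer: -163166758/60310169 - 76*sqrt(10)/1723 ≈ -2.8449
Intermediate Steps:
d(z) = sqrt(2)*sqrt(z) (d(z) = sqrt(2*z) = sqrt(2)*sqrt(z))
Q(E, f) = -4332 - 76*sqrt(10) (Q(E, f) = (30 - 106)*(sqrt(2)*sqrt(5) + 57) = -76*(sqrt(10) + 57) = -76*(57 + sqrt(10)) = -4332 - 76*sqrt(10))
-6694/(16769 + 18234) + Q(80 + (21 - 1*(-33)), 65)/1723 = -6694/(16769 + 18234) + (-4332 - 76*sqrt(10))/1723 = -6694/35003 + (-4332 - 76*sqrt(10))*(1/1723) = -6694*1/35003 + (-4332/1723 - 76*sqrt(10)/1723) = -6694/35003 + (-4332/1723 - 76*sqrt(10)/1723) = -163166758/60310169 - 76*sqrt(10)/1723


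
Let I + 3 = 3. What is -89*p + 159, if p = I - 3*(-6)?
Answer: -1443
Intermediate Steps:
I = 0 (I = -3 + 3 = 0)
p = 18 (p = 0 - 3*(-6) = 0 + 18 = 18)
-89*p + 159 = -89*18 + 159 = -1602 + 159 = -1443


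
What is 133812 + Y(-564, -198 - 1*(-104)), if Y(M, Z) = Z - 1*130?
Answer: 133588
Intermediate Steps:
Y(M, Z) = -130 + Z (Y(M, Z) = Z - 130 = -130 + Z)
133812 + Y(-564, -198 - 1*(-104)) = 133812 + (-130 + (-198 - 1*(-104))) = 133812 + (-130 + (-198 + 104)) = 133812 + (-130 - 94) = 133812 - 224 = 133588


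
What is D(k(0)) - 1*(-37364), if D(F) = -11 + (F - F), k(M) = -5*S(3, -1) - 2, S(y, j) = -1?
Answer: 37353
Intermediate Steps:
k(M) = 3 (k(M) = -5*(-1) - 2 = 5 - 2 = 3)
D(F) = -11 (D(F) = -11 + 0 = -11)
D(k(0)) - 1*(-37364) = -11 - 1*(-37364) = -11 + 37364 = 37353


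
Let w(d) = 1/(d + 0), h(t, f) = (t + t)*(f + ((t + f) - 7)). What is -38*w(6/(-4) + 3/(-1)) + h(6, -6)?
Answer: -1328/9 ≈ -147.56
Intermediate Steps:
h(t, f) = 2*t*(-7 + t + 2*f) (h(t, f) = (2*t)*(f + ((f + t) - 7)) = (2*t)*(f + (-7 + f + t)) = (2*t)*(-7 + t + 2*f) = 2*t*(-7 + t + 2*f))
w(d) = 1/d
-38*w(6/(-4) + 3/(-1)) + h(6, -6) = -38/(6/(-4) + 3/(-1)) + 2*6*(-7 + 6 + 2*(-6)) = -38/(6*(-¼) + 3*(-1)) + 2*6*(-7 + 6 - 12) = -38/(-3/2 - 3) + 2*6*(-13) = -38/(-9/2) - 156 = -38*(-2/9) - 156 = 76/9 - 156 = -1328/9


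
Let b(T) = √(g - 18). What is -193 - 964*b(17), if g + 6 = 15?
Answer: -193 - 2892*I ≈ -193.0 - 2892.0*I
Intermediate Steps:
g = 9 (g = -6 + 15 = 9)
b(T) = 3*I (b(T) = √(9 - 18) = √(-9) = 3*I)
-193 - 964*b(17) = -193 - 2892*I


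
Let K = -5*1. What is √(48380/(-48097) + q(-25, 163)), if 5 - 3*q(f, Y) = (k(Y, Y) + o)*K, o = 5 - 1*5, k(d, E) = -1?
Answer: 2*I*√581733215/48097 ≈ 1.0029*I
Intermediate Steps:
o = 0 (o = 5 - 5 = 0)
K = -5
q(f, Y) = 0 (q(f, Y) = 5/3 - (-1 + 0)*(-5)/3 = 5/3 - (-1)*(-5)/3 = 5/3 - ⅓*5 = 5/3 - 5/3 = 0)
√(48380/(-48097) + q(-25, 163)) = √(48380/(-48097) + 0) = √(48380*(-1/48097) + 0) = √(-48380/48097 + 0) = √(-48380/48097) = 2*I*√581733215/48097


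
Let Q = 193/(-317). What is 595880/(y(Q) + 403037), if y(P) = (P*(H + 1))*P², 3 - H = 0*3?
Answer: 18981765146440/12838720118253 ≈ 1.4785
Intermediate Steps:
Q = -193/317 (Q = 193*(-1/317) = -193/317 ≈ -0.60883)
H = 3 (H = 3 - 0*3 = 3 - 1*0 = 3 + 0 = 3)
y(P) = 4*P³ (y(P) = (P*(3 + 1))*P² = (P*4)*P² = (4*P)*P² = 4*P³)
595880/(y(Q) + 403037) = 595880/(4*(-193/317)³ + 403037) = 595880/(4*(-7189057/31855013) + 403037) = 595880/(-28756228/31855013 + 403037) = 595880/(12838720118253/31855013) = 595880*(31855013/12838720118253) = 18981765146440/12838720118253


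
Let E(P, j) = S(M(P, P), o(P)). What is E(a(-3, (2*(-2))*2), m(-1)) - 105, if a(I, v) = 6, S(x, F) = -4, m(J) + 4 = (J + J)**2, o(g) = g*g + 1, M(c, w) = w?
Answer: -109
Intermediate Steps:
o(g) = 1 + g**2 (o(g) = g**2 + 1 = 1 + g**2)
m(J) = -4 + 4*J**2 (m(J) = -4 + (J + J)**2 = -4 + (2*J)**2 = -4 + 4*J**2)
E(P, j) = -4
E(a(-3, (2*(-2))*2), m(-1)) - 105 = -4 - 105 = -109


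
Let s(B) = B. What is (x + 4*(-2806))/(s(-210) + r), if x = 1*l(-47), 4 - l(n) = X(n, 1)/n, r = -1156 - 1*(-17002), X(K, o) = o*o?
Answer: -527339/734892 ≈ -0.71757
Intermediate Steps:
X(K, o) = o**2
r = 15846 (r = -1156 + 17002 = 15846)
l(n) = 4 - 1/n (l(n) = 4 - 1**2/n = 4 - 1/n)
x = 189/47 (x = 1*(4 - 1/(-47)) = 1*(4 - 1*(-1/47)) = 1*(4 + 1/47) = 1*(189/47) = 189/47 ≈ 4.0213)
(x + 4*(-2806))/(s(-210) + r) = (189/47 + 4*(-2806))/(-210 + 15846) = (189/47 - 11224)/15636 = -527339/47*1/15636 = -527339/734892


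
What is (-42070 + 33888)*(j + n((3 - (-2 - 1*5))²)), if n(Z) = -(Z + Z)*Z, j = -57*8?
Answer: 167370992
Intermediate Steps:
j = -456
n(Z) = -2*Z² (n(Z) = -2*Z*Z = -2*Z²)
(-42070 + 33888)*(j + n((3 - (-2 - 1*5))²)) = (-42070 + 33888)*(-456 - 2*(3 - (-2 - 1*5))⁴) = -8182*(-456 - 2*(3 - (-2 - 5))⁴) = -8182*(-456 - 2*(3 - 1*(-7))⁴) = -8182*(-456 - 2*(3 + 7)⁴) = -8182*(-456 - 2*(10²)²) = -8182*(-456 - 2*100²) = -8182*(-456 - 2*10000) = -8182*(-456 - 20000) = -8182*(-20456) = 167370992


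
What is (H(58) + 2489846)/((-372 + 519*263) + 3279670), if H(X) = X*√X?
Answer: 2489846/3415795 + 58*√58/3415795 ≈ 0.72905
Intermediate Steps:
H(X) = X^(3/2)
(H(58) + 2489846)/((-372 + 519*263) + 3279670) = (58^(3/2) + 2489846)/((-372 + 519*263) + 3279670) = (58*√58 + 2489846)/((-372 + 136497) + 3279670) = (2489846 + 58*√58)/(136125 + 3279670) = (2489846 + 58*√58)/3415795 = (2489846 + 58*√58)*(1/3415795) = 2489846/3415795 + 58*√58/3415795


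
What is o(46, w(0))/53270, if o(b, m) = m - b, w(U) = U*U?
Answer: -23/26635 ≈ -0.00086353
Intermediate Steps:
w(U) = U**2
o(46, w(0))/53270 = (0**2 - 1*46)/53270 = (0 - 46)*(1/53270) = -46*1/53270 = -23/26635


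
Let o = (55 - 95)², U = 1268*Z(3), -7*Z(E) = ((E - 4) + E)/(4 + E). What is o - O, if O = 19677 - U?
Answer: -888309/49 ≈ -18129.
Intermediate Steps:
Z(E) = -(-4 + 2*E)/(7*(4 + E)) (Z(E) = -((E - 4) + E)/(7*(4 + E)) = -((-4 + E) + E)/(7*(4 + E)) = -(-4 + 2*E)/(7*(4 + E)))
U = -2536/49 (U = 1268*(2*(2 - 1*3)/(7*(4 + 3))) = 1268*((2/7)*(2 - 3)/7) = 1268*((2/7)*(⅐)*(-1)) = 1268*(-2/49) = -2536/49 ≈ -51.755)
o = 1600 (o = (-40)² = 1600)
O = 966709/49 (O = 19677 - 1*(-2536/49) = 19677 + 2536/49 = 966709/49 ≈ 19729.)
o - O = 1600 - 1*966709/49 = 1600 - 966709/49 = -888309/49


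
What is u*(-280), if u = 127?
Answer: -35560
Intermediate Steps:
u*(-280) = 127*(-280) = -35560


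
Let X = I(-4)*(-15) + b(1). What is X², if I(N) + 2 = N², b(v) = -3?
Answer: 45369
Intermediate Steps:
I(N) = -2 + N²
X = -213 (X = (-2 + (-4)²)*(-15) - 3 = (-2 + 16)*(-15) - 3 = 14*(-15) - 3 = -210 - 3 = -213)
X² = (-213)² = 45369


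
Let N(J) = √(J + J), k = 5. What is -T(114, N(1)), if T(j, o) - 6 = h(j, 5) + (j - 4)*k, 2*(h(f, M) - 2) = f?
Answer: -615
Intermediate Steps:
h(f, M) = 2 + f/2
N(J) = √2*√J (N(J) = √(2*J) = √2*√J)
T(j, o) = -12 + 11*j/2 (T(j, o) = 6 + ((2 + j/2) + (j - 4)*5) = 6 + ((2 + j/2) + (-4 + j)*5) = 6 + ((2 + j/2) + (-20 + 5*j)) = 6 + (-18 + 11*j/2) = -12 + 11*j/2)
-T(114, N(1)) = -(-12 + (11/2)*114) = -(-12 + 627) = -1*615 = -615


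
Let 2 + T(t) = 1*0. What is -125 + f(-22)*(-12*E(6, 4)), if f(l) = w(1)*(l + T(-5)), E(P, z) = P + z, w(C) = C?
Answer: 2755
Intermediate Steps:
T(t) = -2 (T(t) = -2 + 1*0 = -2 + 0 = -2)
f(l) = -2 + l (f(l) = 1*(l - 2) = 1*(-2 + l) = -2 + l)
-125 + f(-22)*(-12*E(6, 4)) = -125 + (-2 - 22)*(-12*(6 + 4)) = -125 - (-288)*10 = -125 - 24*(-120) = -125 + 2880 = 2755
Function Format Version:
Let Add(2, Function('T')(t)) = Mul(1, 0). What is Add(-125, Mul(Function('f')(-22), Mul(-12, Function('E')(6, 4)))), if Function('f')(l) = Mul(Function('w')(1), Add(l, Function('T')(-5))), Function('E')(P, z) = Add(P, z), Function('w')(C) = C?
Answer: 2755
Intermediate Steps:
Function('T')(t) = -2 (Function('T')(t) = Add(-2, Mul(1, 0)) = Add(-2, 0) = -2)
Function('f')(l) = Add(-2, l) (Function('f')(l) = Mul(1, Add(l, -2)) = Mul(1, Add(-2, l)) = Add(-2, l))
Add(-125, Mul(Function('f')(-22), Mul(-12, Function('E')(6, 4)))) = Add(-125, Mul(Add(-2, -22), Mul(-12, Add(6, 4)))) = Add(-125, Mul(-24, Mul(-12, 10))) = Add(-125, Mul(-24, -120)) = Add(-125, 2880) = 2755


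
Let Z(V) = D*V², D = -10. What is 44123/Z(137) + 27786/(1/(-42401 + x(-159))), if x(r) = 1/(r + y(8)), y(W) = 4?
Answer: -6854961578679221/5818390 ≈ -1.1782e+9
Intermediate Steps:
x(r) = 1/(4 + r) (x(r) = 1/(r + 4) = 1/(4 + r))
Z(V) = -10*V²
44123/Z(137) + 27786/(1/(-42401 + x(-159))) = 44123/((-10*137²)) + 27786/(1/(-42401 + 1/(4 - 159))) = 44123/((-10*18769)) + 27786/(1/(-42401 + 1/(-155))) = 44123/(-187690) + 27786/(1/(-42401 - 1/155)) = 44123*(-1/187690) + 27786/(1/(-6572156/155)) = -44123/187690 + 27786/(-155/6572156) = -44123/187690 + 27786*(-6572156/155) = -44123/187690 - 182613926616/155 = -6854961578679221/5818390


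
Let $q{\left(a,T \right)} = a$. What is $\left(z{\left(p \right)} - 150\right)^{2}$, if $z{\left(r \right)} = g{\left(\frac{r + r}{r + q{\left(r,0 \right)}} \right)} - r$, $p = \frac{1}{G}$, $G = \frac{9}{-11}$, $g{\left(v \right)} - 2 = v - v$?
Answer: $\frac{1745041}{81} \approx 21544.0$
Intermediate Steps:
$g{\left(v \right)} = 2$ ($g{\left(v \right)} = 2 + \left(v - v\right) = 2 + 0 = 2$)
$G = - \frac{9}{11}$ ($G = 9 \left(- \frac{1}{11}\right) = - \frac{9}{11} \approx -0.81818$)
$p = - \frac{11}{9}$ ($p = \frac{1}{- \frac{9}{11}} = - \frac{11}{9} \approx -1.2222$)
$z{\left(r \right)} = 2 - r$
$\left(z{\left(p \right)} - 150\right)^{2} = \left(\left(2 - - \frac{11}{9}\right) - 150\right)^{2} = \left(\left(2 + \frac{11}{9}\right) - 150\right)^{2} = \left(\frac{29}{9} - 150\right)^{2} = \left(- \frac{1321}{9}\right)^{2} = \frac{1745041}{81}$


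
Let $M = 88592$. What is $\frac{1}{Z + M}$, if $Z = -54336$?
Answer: $\frac{1}{34256} \approx 2.9192 \cdot 10^{-5}$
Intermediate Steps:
$\frac{1}{Z + M} = \frac{1}{-54336 + 88592} = \frac{1}{34256}$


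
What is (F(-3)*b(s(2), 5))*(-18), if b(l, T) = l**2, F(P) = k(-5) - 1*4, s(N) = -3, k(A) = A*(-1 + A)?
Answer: -4212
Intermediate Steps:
F(P) = 26 (F(P) = -5*(-1 - 5) - 1*4 = -5*(-6) - 4 = 30 - 4 = 26)
(F(-3)*b(s(2), 5))*(-18) = (26*(-3)**2)*(-18) = (26*9)*(-18) = 234*(-18) = -4212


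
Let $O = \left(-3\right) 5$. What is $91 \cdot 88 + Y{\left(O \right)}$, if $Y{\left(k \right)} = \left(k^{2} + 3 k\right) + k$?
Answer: $8173$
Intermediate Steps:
$O = -15$
$Y{\left(k \right)} = k^{2} + 4 k$
$91 \cdot 88 + Y{\left(O \right)} = 91 \cdot 88 - 15 \left(4 - 15\right) = 8008 - -165 = 8008 + 165 = 8173$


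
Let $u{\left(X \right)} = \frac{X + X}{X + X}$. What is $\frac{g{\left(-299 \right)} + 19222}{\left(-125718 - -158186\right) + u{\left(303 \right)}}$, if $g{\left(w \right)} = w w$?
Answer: $\frac{108623}{32469} \approx 3.3454$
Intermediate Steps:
$g{\left(w \right)} = w^{2}$
$u{\left(X \right)} = 1$ ($u{\left(X \right)} = \frac{2 X}{2 X} = 2 X \frac{1}{2 X} = 1$)
$\frac{g{\left(-299 \right)} + 19222}{\left(-125718 - -158186\right) + u{\left(303 \right)}} = \frac{\left(-299\right)^{2} + 19222}{\left(-125718 - -158186\right) + 1} = \frac{89401 + 19222}{\left(-125718 + 158186\right) + 1} = \frac{108623}{32468 + 1} = \frac{108623}{32469}$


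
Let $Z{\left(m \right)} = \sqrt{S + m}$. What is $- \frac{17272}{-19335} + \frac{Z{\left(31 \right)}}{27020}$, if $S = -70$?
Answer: $\frac{17272}{19335} + \frac{i \sqrt{39}}{27020} \approx 0.8933 + 0.00023112 i$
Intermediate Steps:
$Z{\left(m \right)} = \sqrt{-70 + m}$
$- \frac{17272}{-19335} + \frac{Z{\left(31 \right)}}{27020} = - \frac{17272}{-19335} + \frac{\sqrt{-70 + 31}}{27020} = \left(-17272\right) \left(- \frac{1}{19335}\right) + \sqrt{-39} \cdot \frac{1}{27020} = \frac{17272}{19335} + i \sqrt{39} \cdot \frac{1}{27020} = \frac{17272}{19335} + \frac{i \sqrt{39}}{27020}$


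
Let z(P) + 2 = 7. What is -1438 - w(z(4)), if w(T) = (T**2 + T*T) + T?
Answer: -1493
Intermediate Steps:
z(P) = 5 (z(P) = -2 + 7 = 5)
w(T) = T + 2*T**2 (w(T) = (T**2 + T**2) + T = 2*T**2 + T = T + 2*T**2)
-1438 - w(z(4)) = -1438 - 5*(1 + 2*5) = -1438 - 5*(1 + 10) = -1438 - 5*11 = -1438 - 1*55 = -1438 - 55 = -1493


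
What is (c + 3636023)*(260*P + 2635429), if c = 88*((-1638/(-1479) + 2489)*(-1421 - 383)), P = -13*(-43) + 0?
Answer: -536952721187723733/493 ≈ -1.0892e+15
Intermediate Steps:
P = 559 (P = 559 + 0 = 559)
c = -194887606496/493 (c = 88*((-1638*(-1/1479) + 2489)*(-1804)) = 88*((546/493 + 2489)*(-1804)) = 88*((1227623/493)*(-1804)) = 88*(-2214631892/493) = -194887606496/493 ≈ -3.9531e+8)
(c + 3636023)*(260*P + 2635429) = (-194887606496/493 + 3636023)*(260*559 + 2635429) = -193095047157*(145340 + 2635429)/493 = -193095047157/493*2780769 = -536952721187723733/493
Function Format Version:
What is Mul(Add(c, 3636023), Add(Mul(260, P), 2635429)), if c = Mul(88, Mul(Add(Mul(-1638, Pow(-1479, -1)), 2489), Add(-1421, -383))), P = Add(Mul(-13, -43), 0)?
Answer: Rational(-536952721187723733, 493) ≈ -1.0892e+15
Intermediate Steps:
P = 559 (P = Add(559, 0) = 559)
c = Rational(-194887606496, 493) (c = Mul(88, Mul(Add(Mul(-1638, Rational(-1, 1479)), 2489), -1804)) = Mul(88, Mul(Add(Rational(546, 493), 2489), -1804)) = Mul(88, Mul(Rational(1227623, 493), -1804)) = Mul(88, Rational(-2214631892, 493)) = Rational(-194887606496, 493) ≈ -3.9531e+8)
Mul(Add(c, 3636023), Add(Mul(260, P), 2635429)) = Mul(Add(Rational(-194887606496, 493), 3636023), Add(Mul(260, 559), 2635429)) = Mul(Rational(-193095047157, 493), Add(145340, 2635429)) = Mul(Rational(-193095047157, 493), 2780769) = Rational(-536952721187723733, 493)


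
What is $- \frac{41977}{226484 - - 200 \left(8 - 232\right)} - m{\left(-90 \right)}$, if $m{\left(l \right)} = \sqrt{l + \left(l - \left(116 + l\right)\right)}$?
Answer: $- \frac{41977}{181684} - i \sqrt{206} \approx -0.23104 - 14.353 i$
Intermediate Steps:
$m{\left(l \right)} = \sqrt{-116 + l}$ ($m{\left(l \right)} = \sqrt{l - 116} = \sqrt{-116 + l}$)
$- \frac{41977}{226484 - - 200 \left(8 - 232\right)} - m{\left(-90 \right)} = - \frac{41977}{226484 - - 200 \left(8 - 232\right)} - \sqrt{-116 - 90} = - \frac{41977}{226484 - \left(-200\right) \left(-224\right)} - \sqrt{-206} = - \frac{41977}{226484 - 44800} - i \sqrt{206} = - \frac{41977}{181684} - i \sqrt{206}$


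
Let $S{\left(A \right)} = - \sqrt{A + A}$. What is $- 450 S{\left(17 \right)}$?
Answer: $450 \sqrt{34} \approx 2623.9$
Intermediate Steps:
$S{\left(A \right)} = - \sqrt{2} \sqrt{A}$ ($S{\left(A \right)} = - \sqrt{2 A} = - \sqrt{2} \sqrt{A}$)
$- 450 S{\left(17 \right)} = - 450 \left(- \sqrt{2} \sqrt{17}\right) = - 450 \left(- \sqrt{34}\right) = 450 \sqrt{34}$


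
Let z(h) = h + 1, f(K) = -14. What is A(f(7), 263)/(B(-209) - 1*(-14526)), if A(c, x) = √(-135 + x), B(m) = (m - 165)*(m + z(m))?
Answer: 2*√2/42621 ≈ 6.6362e-5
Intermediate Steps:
z(h) = 1 + h
B(m) = (1 + 2*m)*(-165 + m) (B(m) = (m - 165)*(m + (1 + m)) = (-165 + m)*(1 + 2*m) = (1 + 2*m)*(-165 + m))
A(f(7), 263)/(B(-209) - 1*(-14526)) = √(-135 + 263)/((-165 - 329*(-209) + 2*(-209)²) - 1*(-14526)) = √128/((-165 + 68761 + 2*43681) + 14526) = (8*√2)/((-165 + 68761 + 87362) + 14526) = (8*√2)/(155958 + 14526) = (8*√2)/170484 = (8*√2)*(1/170484) = 2*√2/42621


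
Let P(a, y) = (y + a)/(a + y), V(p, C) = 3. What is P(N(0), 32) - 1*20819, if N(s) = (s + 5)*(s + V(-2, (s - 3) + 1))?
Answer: -20818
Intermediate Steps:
N(s) = (3 + s)*(5 + s) (N(s) = (s + 5)*(s + 3) = (5 + s)*(3 + s) = (3 + s)*(5 + s))
P(a, y) = 1 (P(a, y) = (a + y)/(a + y) = 1)
P(N(0), 32) - 1*20819 = 1 - 1*20819 = 1 - 20819 = -20818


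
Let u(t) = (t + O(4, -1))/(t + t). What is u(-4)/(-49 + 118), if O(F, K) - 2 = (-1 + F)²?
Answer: -7/552 ≈ -0.012681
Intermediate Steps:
O(F, K) = 2 + (-1 + F)²
u(t) = (11 + t)/(2*t) (u(t) = (t + (2 + (-1 + 4)²))/(t + t) = (t + (2 + 3²))/((2*t)) = (t + (2 + 9))*(1/(2*t)) = (t + 11)*(1/(2*t)) = (11 + t)*(1/(2*t)) = (11 + t)/(2*t))
u(-4)/(-49 + 118) = ((½)*(11 - 4)/(-4))/(-49 + 118) = ((½)*(-¼)*7)/69 = (1/69)*(-7/8) = -7/552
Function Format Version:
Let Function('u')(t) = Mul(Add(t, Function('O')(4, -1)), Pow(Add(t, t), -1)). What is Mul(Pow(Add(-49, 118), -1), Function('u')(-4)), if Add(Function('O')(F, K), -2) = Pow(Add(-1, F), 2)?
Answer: Rational(-7, 552) ≈ -0.012681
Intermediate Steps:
Function('O')(F, K) = Add(2, Pow(Add(-1, F), 2))
Function('u')(t) = Mul(Rational(1, 2), Pow(t, -1), Add(11, t)) (Function('u')(t) = Mul(Add(t, Add(2, Pow(Add(-1, 4), 2))), Pow(Add(t, t), -1)) = Mul(Add(t, Add(2, Pow(3, 2))), Pow(Mul(2, t), -1)) = Mul(Add(t, Add(2, 9)), Mul(Rational(1, 2), Pow(t, -1))) = Mul(Add(t, 11), Mul(Rational(1, 2), Pow(t, -1))) = Mul(Add(11, t), Mul(Rational(1, 2), Pow(t, -1))) = Mul(Rational(1, 2), Pow(t, -1), Add(11, t)))
Mul(Pow(Add(-49, 118), -1), Function('u')(-4)) = Mul(Pow(Add(-49, 118), -1), Mul(Rational(1, 2), Pow(-4, -1), Add(11, -4))) = Mul(Pow(69, -1), Mul(Rational(1, 2), Rational(-1, 4), 7)) = Mul(Rational(1, 69), Rational(-7, 8)) = Rational(-7, 552)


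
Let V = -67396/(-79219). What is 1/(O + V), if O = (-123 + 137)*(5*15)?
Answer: 11317/11892478 ≈ 0.00095161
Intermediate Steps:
O = 1050 (O = 14*75 = 1050)
V = 9628/11317 (V = -67396*(-1/79219) = 9628/11317 ≈ 0.85076)
1/(O + V) = 1/(1050 + 9628/11317) = 1/(11892478/11317) = 11317/11892478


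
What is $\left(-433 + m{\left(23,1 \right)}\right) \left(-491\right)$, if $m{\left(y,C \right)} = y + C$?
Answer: $200819$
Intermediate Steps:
$m{\left(y,C \right)} = C + y$
$\left(-433 + m{\left(23,1 \right)}\right) \left(-491\right) = \left(-433 + \left(1 + 23\right)\right) \left(-491\right) = \left(-433 + 24\right) \left(-491\right) = \left(-409\right) \left(-491\right) = 200819$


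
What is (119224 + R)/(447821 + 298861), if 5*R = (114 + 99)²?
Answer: 641489/3733410 ≈ 0.17182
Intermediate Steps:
R = 45369/5 (R = (114 + 99)²/5 = (⅕)*213² = (⅕)*45369 = 45369/5 ≈ 9073.8)
(119224 + R)/(447821 + 298861) = (119224 + 45369/5)/(447821 + 298861) = (641489/5)/746682 = (641489/5)*(1/746682) = 641489/3733410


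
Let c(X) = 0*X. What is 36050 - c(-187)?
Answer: 36050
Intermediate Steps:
c(X) = 0
36050 - c(-187) = 36050 - 1*0 = 36050 + 0 = 36050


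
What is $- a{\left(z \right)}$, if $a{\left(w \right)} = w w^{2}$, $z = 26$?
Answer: $-17576$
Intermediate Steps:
$a{\left(w \right)} = w^{3}$
$- a{\left(z \right)} = - 26^{3} = \left(-1\right) 17576 = -17576$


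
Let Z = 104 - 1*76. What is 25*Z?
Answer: 700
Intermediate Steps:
Z = 28 (Z = 104 - 76 = 28)
25*Z = 25*28 = 700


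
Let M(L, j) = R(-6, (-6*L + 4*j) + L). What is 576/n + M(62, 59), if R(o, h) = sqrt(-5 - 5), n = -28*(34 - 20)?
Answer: -72/49 + I*sqrt(10) ≈ -1.4694 + 3.1623*I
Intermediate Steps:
n = -392 (n = -28*14 = -392)
R(o, h) = I*sqrt(10) (R(o, h) = sqrt(-10) = I*sqrt(10))
M(L, j) = I*sqrt(10)
576/n + M(62, 59) = 576/(-392) + I*sqrt(10) = 576*(-1/392) + I*sqrt(10) = -72/49 + I*sqrt(10)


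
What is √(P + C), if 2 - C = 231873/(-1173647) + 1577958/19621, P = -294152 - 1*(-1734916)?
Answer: √763987987082020681932704263/23028127787 ≈ 1200.3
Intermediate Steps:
P = 1440764 (P = -294152 + 1734916 = 1440764)
C = -1801359837119/23028127787 (C = 2 - (231873/(-1173647) + 1577958/19621) = 2 - (231873*(-1/1173647) + 1577958*(1/19621)) = 2 - (-231873/1173647 + 1577958/19621) = 2 - 1*1847416092693/23028127787 = 2 - 1847416092693/23028127787 = -1801359837119/23028127787 ≈ -78.224)
√(P + C) = √(1440764 - 1801359837119/23028127787) = √(33176296143072149/23028127787) = √763987987082020681932704263/23028127787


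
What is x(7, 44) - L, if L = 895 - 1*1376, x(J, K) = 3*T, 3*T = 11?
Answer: 492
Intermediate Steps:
T = 11/3 (T = (⅓)*11 = 11/3 ≈ 3.6667)
x(J, K) = 11 (x(J, K) = 3*(11/3) = 11)
L = -481 (L = 895 - 1376 = -481)
x(7, 44) - L = 11 - 1*(-481) = 11 + 481 = 492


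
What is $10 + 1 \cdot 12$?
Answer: $22$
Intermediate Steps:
$10 + 1 \cdot 12 = 10 + 12 = 22$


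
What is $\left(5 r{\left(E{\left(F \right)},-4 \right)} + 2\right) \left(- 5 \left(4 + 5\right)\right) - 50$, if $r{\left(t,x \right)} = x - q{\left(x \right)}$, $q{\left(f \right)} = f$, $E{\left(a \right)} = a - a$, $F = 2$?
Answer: $-140$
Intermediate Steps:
$E{\left(a \right)} = 0$
$r{\left(t,x \right)} = 0$ ($r{\left(t,x \right)} = x - x = 0$)
$\left(5 r{\left(E{\left(F \right)},-4 \right)} + 2\right) \left(- 5 \left(4 + 5\right)\right) - 50 = \left(5 \cdot 0 + 2\right) \left(- 5 \left(4 + 5\right)\right) - 50 = \left(0 + 2\right) \left(\left(-5\right) 9\right) - 50 = 2 \left(-45\right) - 50 = -90 - 50 = -140$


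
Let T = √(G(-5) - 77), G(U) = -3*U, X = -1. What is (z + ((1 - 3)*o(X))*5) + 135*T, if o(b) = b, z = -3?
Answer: 7 + 135*I*√62 ≈ 7.0 + 1063.0*I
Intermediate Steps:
T = I*√62 (T = √(-3*(-5) - 77) = √(15 - 77) = √(-62) = I*√62 ≈ 7.874*I)
(z + ((1 - 3)*o(X))*5) + 135*T = (-3 + ((1 - 3)*(-1))*5) + 135*(I*√62) = (-3 - 2*(-1)*5) + 135*I*√62 = (-3 + 2*5) + 135*I*√62 = (-3 + 10) + 135*I*√62 = 7 + 135*I*√62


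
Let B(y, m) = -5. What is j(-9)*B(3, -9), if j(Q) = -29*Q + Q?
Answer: -1260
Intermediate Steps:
j(Q) = -28*Q
j(-9)*B(3, -9) = -28*(-9)*(-5) = 252*(-5) = -1260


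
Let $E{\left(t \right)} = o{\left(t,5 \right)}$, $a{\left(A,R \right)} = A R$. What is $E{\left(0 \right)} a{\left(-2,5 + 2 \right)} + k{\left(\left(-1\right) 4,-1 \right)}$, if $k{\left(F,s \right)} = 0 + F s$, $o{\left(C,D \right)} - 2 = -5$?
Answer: $46$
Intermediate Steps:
$o{\left(C,D \right)} = -3$ ($o{\left(C,D \right)} = 2 - 5 = -3$)
$E{\left(t \right)} = -3$
$k{\left(F,s \right)} = F s$
$E{\left(0 \right)} a{\left(-2,5 + 2 \right)} + k{\left(\left(-1\right) 4,-1 \right)} = - 3 \left(- 2 \left(5 + 2\right)\right) + \left(-1\right) 4 \left(-1\right) = - 3 \left(\left(-2\right) 7\right) - -4 = \left(-3\right) \left(-14\right) + 4 = 42 + 4 = 46$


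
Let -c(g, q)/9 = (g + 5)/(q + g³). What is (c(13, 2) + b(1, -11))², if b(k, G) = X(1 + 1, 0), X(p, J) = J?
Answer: 2916/537289 ≈ 0.0054272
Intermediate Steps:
b(k, G) = 0
c(g, q) = -9*(5 + g)/(q + g³) (c(g, q) = -9*(g + 5)/(q + g³) = -9*(5 + g)/(q + g³))
(c(13, 2) + b(1, -11))² = (9*(-5 - 1*13)/(2 + 13³) + 0)² = (9*(-5 - 13)/(2 + 2197) + 0)² = (9*(-18)/2199 + 0)² = (9*(1/2199)*(-18) + 0)² = (-54/733 + 0)² = (-54/733)² = 2916/537289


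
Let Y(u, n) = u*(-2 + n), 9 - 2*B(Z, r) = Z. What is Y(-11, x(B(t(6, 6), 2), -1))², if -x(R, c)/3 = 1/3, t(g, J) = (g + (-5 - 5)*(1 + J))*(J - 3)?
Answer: 1089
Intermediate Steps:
t(g, J) = (-3 + J)*(-10 + g - 10*J) (t(g, J) = (g - 10*(1 + J))*(-3 + J) = (g + (-10 - 10*J))*(-3 + J) = (-10 + g - 10*J)*(-3 + J) = (-3 + J)*(-10 + g - 10*J))
B(Z, r) = 9/2 - Z/2
x(R, c) = -1 (x(R, c) = -3/3 = -3*⅓ = -1)
Y(-11, x(B(t(6, 6), 2), -1))² = (-11*(-2 - 1))² = (-11*(-3))² = 33² = 1089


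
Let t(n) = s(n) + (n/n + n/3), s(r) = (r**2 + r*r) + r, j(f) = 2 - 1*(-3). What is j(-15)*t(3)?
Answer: 115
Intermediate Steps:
j(f) = 5 (j(f) = 2 + 3 = 5)
s(r) = r + 2*r**2 (s(r) = (r**2 + r**2) + r = 2*r**2 + r = r + 2*r**2)
t(n) = 1 + n/3 + n*(1 + 2*n) (t(n) = n*(1 + 2*n) + (n/n + n/3) = n*(1 + 2*n) + (1 + n*(1/3)) = n*(1 + 2*n) + (1 + n/3) = 1 + n/3 + n*(1 + 2*n))
j(-15)*t(3) = 5*(1 + 2*3**2 + (4/3)*3) = 5*(1 + 2*9 + 4) = 5*(1 + 18 + 4) = 5*23 = 115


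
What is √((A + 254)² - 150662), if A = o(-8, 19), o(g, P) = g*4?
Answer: I*√101378 ≈ 318.4*I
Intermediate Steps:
o(g, P) = 4*g
A = -32 (A = 4*(-8) = -32)
√((A + 254)² - 150662) = √((-32 + 254)² - 150662) = √(222² - 150662) = √(49284 - 150662) = √(-101378) = I*√101378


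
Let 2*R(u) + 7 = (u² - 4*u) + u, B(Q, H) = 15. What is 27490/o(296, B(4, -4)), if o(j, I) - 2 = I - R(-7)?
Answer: -54980/29 ≈ -1895.9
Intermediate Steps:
R(u) = -7/2 + u²/2 - 3*u/2 (R(u) = -7/2 + ((u² - 4*u) + u)/2 = -7/2 + (u² - 3*u)/2 = -7/2 + (u²/2 - 3*u/2) = -7/2 + u²/2 - 3*u/2)
o(j, I) = -59/2 + I (o(j, I) = 2 + (I - (-7/2 + (½)*(-7)² - 3/2*(-7))) = 2 + (I - (-7/2 + (½)*49 + 21/2)) = 2 + (I - (-7/2 + 49/2 + 21/2)) = 2 + (I - 1*63/2) = 2 + (I - 63/2) = 2 + (-63/2 + I) = -59/2 + I)
27490/o(296, B(4, -4)) = 27490/(-59/2 + 15) = 27490/(-29/2) = 27490*(-2/29) = -54980/29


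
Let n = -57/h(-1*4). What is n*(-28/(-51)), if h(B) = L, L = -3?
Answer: 532/51 ≈ 10.431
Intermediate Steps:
h(B) = -3
n = 19 (n = -57/(-3) = -57*(-1/3) = 19)
n*(-28/(-51)) = 19*(-28/(-51)) = 19*(-28*(-1/51)) = 19*(28/51) = 532/51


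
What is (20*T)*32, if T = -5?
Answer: -3200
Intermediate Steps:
(20*T)*32 = (20*(-5))*32 = -100*32 = -3200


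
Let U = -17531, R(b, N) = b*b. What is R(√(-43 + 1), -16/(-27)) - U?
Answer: 17489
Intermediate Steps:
R(b, N) = b²
R(√(-43 + 1), -16/(-27)) - U = (√(-43 + 1))² - 1*(-17531) = (√(-42))² + 17531 = (I*√42)² + 17531 = -42 + 17531 = 17489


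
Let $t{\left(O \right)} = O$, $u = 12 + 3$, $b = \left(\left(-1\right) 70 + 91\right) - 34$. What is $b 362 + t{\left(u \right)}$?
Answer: $-4691$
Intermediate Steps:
$b = -13$ ($b = \left(-70 + 91\right) - 34 = 21 - 34 = -13$)
$u = 15$
$b 362 + t{\left(u \right)} = \left(-13\right) 362 + 15 = -4706 + 15 = -4691$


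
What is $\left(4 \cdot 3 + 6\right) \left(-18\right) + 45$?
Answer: $-279$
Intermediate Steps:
$\left(4 \cdot 3 + 6\right) \left(-18\right) + 45 = \left(12 + 6\right) \left(-18\right) + 45 = 18 \left(-18\right) + 45 = -324 + 45 = -279$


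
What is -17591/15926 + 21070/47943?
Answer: -72543499/109077174 ≈ -0.66507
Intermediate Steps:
-17591/15926 + 21070/47943 = -17591*1/15926 + 21070*(1/47943) = -17591/15926 + 3010/6849 = -72543499/109077174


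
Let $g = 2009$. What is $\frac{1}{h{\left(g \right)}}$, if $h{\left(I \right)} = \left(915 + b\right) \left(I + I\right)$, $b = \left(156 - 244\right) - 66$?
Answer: $\frac{1}{3057698} \approx 3.2704 \cdot 10^{-7}$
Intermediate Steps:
$b = -154$ ($b = \left(156 - 244\right) - 66 = -88 - 66 = -154$)
$h{\left(I \right)} = 1522 I$ ($h{\left(I \right)} = \left(915 - 154\right) \left(I + I\right) = 761 \cdot 2 I = 1522 I$)
$\frac{1}{h{\left(g \right)}} = \frac{1}{1522 \cdot 2009} = \frac{1}{3057698}$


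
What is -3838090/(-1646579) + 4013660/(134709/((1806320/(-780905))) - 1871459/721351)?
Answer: -332798369822632602536002/4998081853339621051049 ≈ -66.585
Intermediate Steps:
-3838090/(-1646579) + 4013660/(134709/((1806320/(-780905))) - 1871459/721351) = -3838090*(-1/1646579) + 4013660/(134709/((1806320*(-1/780905))) - 1871459*1/721351) = 3838090/1646579 + 4013660/(134709/(-361264/156181) - 1871459/721351) = 3838090/1646579 + 4013660/(134709*(-156181/361264) - 1871459/721351) = 3838090/1646579 + 4013660/(-21038986329/361264 - 1871459/721351) = 3838090/1646579 + 4013660/(-15177169918174655/260598147664) = 3838090/1646579 + 4013660*(-260598147664/15177169918174655) = 3838090/1646579 - 209190472270618048/3035433983634931 = -332798369822632602536002/4998081853339621051049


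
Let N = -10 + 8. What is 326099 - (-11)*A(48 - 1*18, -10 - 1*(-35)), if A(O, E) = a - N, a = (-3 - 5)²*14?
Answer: 335977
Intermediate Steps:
N = -2
a = 896 (a = (-8)²*14 = 64*14 = 896)
A(O, E) = 898 (A(O, E) = 896 - 1*(-2) = 896 + 2 = 898)
326099 - (-11)*A(48 - 1*18, -10 - 1*(-35)) = 326099 - (-11)*898 = 326099 - 1*(-9878) = 326099 + 9878 = 335977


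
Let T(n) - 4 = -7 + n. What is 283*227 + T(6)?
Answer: 64244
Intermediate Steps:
T(n) = -3 + n (T(n) = 4 + (-7 + n) = -3 + n)
283*227 + T(6) = 283*227 + (-3 + 6) = 64241 + 3 = 64244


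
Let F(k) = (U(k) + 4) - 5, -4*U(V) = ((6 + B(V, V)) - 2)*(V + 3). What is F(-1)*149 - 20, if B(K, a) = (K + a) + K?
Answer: -487/2 ≈ -243.50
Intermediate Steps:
B(K, a) = a + 2*K
U(V) = -(3 + V)*(4 + 3*V)/4 (U(V) = -((6 + (V + 2*V)) - 2)*(V + 3)/4 = -((6 + 3*V) - 2)*(3 + V)/4 = -(4 + 3*V)*(3 + V)/4 = -(3 + V)*(4 + 3*V)/4)
F(k) = -4 - 13*k/4 - 3*k²/4 (F(k) = ((-3 - 13*k/4 - 3*k²/4) + 4) - 5 = (1 - 13*k/4 - 3*k²/4) - 5 = -4 - 13*k/4 - 3*k²/4)
F(-1)*149 - 20 = (-4 - 13/4*(-1) - ¾*(-1)²)*149 - 20 = (-4 + 13/4 - ¾*1)*149 - 20 = (-4 + 13/4 - ¾)*149 - 20 = -3/2*149 - 20 = -447/2 - 20 = -487/2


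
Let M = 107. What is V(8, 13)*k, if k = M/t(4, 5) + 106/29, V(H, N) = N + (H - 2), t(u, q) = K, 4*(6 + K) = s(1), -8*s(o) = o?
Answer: -1497922/5597 ≈ -267.63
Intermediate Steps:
s(o) = -o/8
K = -193/32 (K = -6 + (-1/8*1)/4 = -6 + (1/4)*(-1/8) = -6 - 1/32 = -193/32 ≈ -6.0313)
t(u, q) = -193/32
V(H, N) = -2 + H + N (V(H, N) = N + (-2 + H) = -2 + H + N)
k = -78838/5597 (k = 107/(-193/32) + 106/29 = 107*(-32/193) + 106*(1/29) = -3424/193 + 106/29 = -78838/5597 ≈ -14.086)
V(8, 13)*k = (-2 + 8 + 13)*(-78838/5597) = 19*(-78838/5597) = -1497922/5597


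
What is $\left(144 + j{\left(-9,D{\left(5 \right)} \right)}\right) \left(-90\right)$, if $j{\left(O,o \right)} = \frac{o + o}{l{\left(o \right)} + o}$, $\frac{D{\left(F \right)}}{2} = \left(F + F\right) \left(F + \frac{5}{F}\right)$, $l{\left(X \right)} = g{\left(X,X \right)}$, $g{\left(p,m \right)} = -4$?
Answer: $- \frac{381240}{29} \approx -13146.0$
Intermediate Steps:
$l{\left(X \right)} = -4$
$D{\left(F \right)} = 4 F \left(F + \frac{5}{F}\right)$ ($D{\left(F \right)} = 2 \left(F + F\right) \left(F + \frac{5}{F}\right) = 2 \cdot 2 F \left(F + \frac{5}{F}\right) = 4 F \left(F + \frac{5}{F}\right)$)
$j{\left(O,o \right)} = \frac{2 o}{-4 + o}$ ($j{\left(O,o \right)} = \frac{o + o}{-4 + o} = \frac{2 o}{-4 + o}$)
$\left(144 + j{\left(-9,D{\left(5 \right)} \right)}\right) \left(-90\right) = \left(144 + \frac{2 \left(20 + 4 \cdot 5^{2}\right)}{-4 + \left(20 + 4 \cdot 5^{2}\right)}\right) \left(-90\right) = \left(144 + \frac{2 \left(20 + 4 \cdot 25\right)}{-4 + \left(20 + 4 \cdot 25\right)}\right) \left(-90\right) = \left(144 + \frac{2 \left(20 + 100\right)}{-4 + \left(20 + 100\right)}\right) \left(-90\right) = \left(144 + 2 \cdot 120 \frac{1}{-4 + 120}\right) \left(-90\right) = \left(144 + 2 \cdot 120 \cdot \frac{1}{116}\right) \left(-90\right) = \left(144 + \frac{60}{29}\right) \left(-90\right) = \frac{4236}{29} \left(-90\right) = - \frac{381240}{29}$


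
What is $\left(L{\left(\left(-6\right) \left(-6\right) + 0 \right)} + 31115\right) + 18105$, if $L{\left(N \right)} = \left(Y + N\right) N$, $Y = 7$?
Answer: $50768$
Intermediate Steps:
$L{\left(N \right)} = N \left(7 + N\right)$ ($L{\left(N \right)} = \left(7 + N\right) N = N \left(7 + N\right)$)
$\left(L{\left(\left(-6\right) \left(-6\right) + 0 \right)} + 31115\right) + 18105 = \left(\left(\left(-6\right) \left(-6\right) + 0\right) \left(7 + \left(\left(-6\right) \left(-6\right) + 0\right)\right) + 31115\right) + 18105 = \left(\left(36 + 0\right) \left(7 + \left(36 + 0\right)\right) + 31115\right) + 18105 = \left(36 \left(7 + 36\right) + 31115\right) + 18105 = \left(36 \cdot 43 + 31115\right) + 18105 = \left(1548 + 31115\right) + 18105 = 32663 + 18105 = 50768$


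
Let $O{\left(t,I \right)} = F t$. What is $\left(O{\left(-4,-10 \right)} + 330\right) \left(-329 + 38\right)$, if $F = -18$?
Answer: $-116982$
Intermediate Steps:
$O{\left(t,I \right)} = - 18 t$
$\left(O{\left(-4,-10 \right)} + 330\right) \left(-329 + 38\right) = \left(\left(-18\right) \left(-4\right) + 330\right) \left(-329 + 38\right) = \left(72 + 330\right) \left(-291\right) = 402 \left(-291\right) = -116982$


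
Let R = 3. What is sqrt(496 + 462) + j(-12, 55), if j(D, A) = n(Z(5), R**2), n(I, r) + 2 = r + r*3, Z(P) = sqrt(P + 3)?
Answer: 34 + sqrt(958) ≈ 64.952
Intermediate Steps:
Z(P) = sqrt(3 + P)
n(I, r) = -2 + 4*r (n(I, r) = -2 + (r + r*3) = -2 + (r + 3*r) = -2 + 4*r)
j(D, A) = 34 (j(D, A) = -2 + 4*3**2 = -2 + 4*9 = -2 + 36 = 34)
sqrt(496 + 462) + j(-12, 55) = sqrt(496 + 462) + 34 = sqrt(958) + 34 = 34 + sqrt(958)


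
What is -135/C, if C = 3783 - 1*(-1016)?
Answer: -135/4799 ≈ -0.028131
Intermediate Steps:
C = 4799 (C = 3783 + 1016 = 4799)
-135/C = -135/4799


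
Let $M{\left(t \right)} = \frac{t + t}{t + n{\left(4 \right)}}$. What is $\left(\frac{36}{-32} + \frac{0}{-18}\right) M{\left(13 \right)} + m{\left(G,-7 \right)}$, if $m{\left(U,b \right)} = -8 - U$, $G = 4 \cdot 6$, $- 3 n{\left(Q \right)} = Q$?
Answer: $- \frac{4831}{140} \approx -34.507$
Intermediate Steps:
$n{\left(Q \right)} = - \frac{Q}{3}$
$G = 24$
$M{\left(t \right)} = \frac{2 t}{- \frac{4}{3} + t}$ ($M{\left(t \right)} = \frac{t + t}{t - \frac{4}{3}} = \frac{2 t}{t - \frac{4}{3}} = \frac{2 t}{- \frac{4}{3} + t}$)
$\left(\frac{36}{-32} + \frac{0}{-18}\right) M{\left(13 \right)} + m{\left(G,-7 \right)} = \left(\frac{36}{-32} + \frac{0}{-18}\right) 6 \cdot 13 \frac{1}{-4 + 3 \cdot 13} - 32 = \left(36 \left(- \frac{1}{32}\right) + 0 \left(- \frac{1}{18}\right)\right) 6 \cdot 13 \frac{1}{-4 + 39} - 32 = \left(- \frac{9}{8} + 0\right) 6 \cdot 13 \cdot \frac{1}{35} - 32 = - \frac{9 \cdot 6 \cdot 13 \cdot \frac{1}{35}}{8} - 32 = \left(- \frac{9}{8}\right) \frac{78}{35} - 32 = - \frac{351}{140} - 32 = - \frac{4831}{140}$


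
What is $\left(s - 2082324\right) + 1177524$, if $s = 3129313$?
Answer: $2224513$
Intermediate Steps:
$\left(s - 2082324\right) + 1177524 = \left(3129313 - 2082324\right) + 1177524 = 1046989 + 1177524 = 2224513$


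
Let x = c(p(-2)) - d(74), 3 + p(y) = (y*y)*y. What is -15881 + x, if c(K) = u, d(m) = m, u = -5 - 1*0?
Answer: -15960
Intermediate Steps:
u = -5 (u = -5 + 0 = -5)
p(y) = -3 + y**3 (p(y) = -3 + (y*y)*y = -3 + y**2*y = -3 + y**3)
c(K) = -5
x = -79 (x = -5 - 1*74 = -5 - 74 = -79)
-15881 + x = -15881 - 79 = -15960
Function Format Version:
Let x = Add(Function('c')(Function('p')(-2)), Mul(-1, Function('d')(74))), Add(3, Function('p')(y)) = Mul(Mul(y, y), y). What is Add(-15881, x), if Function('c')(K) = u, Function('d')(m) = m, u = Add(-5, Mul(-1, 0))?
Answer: -15960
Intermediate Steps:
u = -5 (u = Add(-5, 0) = -5)
Function('p')(y) = Add(-3, Pow(y, 3)) (Function('p')(y) = Add(-3, Mul(Mul(y, y), y)) = Add(-3, Mul(Pow(y, 2), y)) = Add(-3, Pow(y, 3)))
Function('c')(K) = -5
x = -79 (x = Add(-5, Mul(-1, 74)) = Add(-5, -74) = -79)
Add(-15881, x) = Add(-15881, -79) = -15960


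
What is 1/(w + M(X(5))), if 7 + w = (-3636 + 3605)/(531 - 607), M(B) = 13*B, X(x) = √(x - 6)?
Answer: -38076/1227145 - 75088*I/1227145 ≈ -0.031028 - 0.061189*I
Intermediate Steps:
X(x) = √(-6 + x)
w = -501/76 (w = -7 + (-3636 + 3605)/(531 - 607) = -7 - 31/(-76) = -7 - 31*(-1/76) = -7 + 31/76 = -501/76 ≈ -6.5921)
1/(w + M(X(5))) = 1/(-501/76 + 13*√(-6 + 5)) = 1/(-501/76 + 13*√(-1)) = 1/(-501/76 + 13*I) = 5776*(-501/76 - 13*I)/1227145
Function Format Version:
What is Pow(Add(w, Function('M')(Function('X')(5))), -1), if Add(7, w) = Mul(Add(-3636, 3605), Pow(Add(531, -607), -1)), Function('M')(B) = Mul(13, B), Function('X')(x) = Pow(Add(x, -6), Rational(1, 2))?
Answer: Add(Rational(-38076, 1227145), Mul(Rational(-75088, 1227145), I)) ≈ Add(-0.031028, Mul(-0.061189, I))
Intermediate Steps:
Function('X')(x) = Pow(Add(-6, x), Rational(1, 2))
w = Rational(-501, 76) (w = Add(-7, Mul(Add(-3636, 3605), Pow(Add(531, -607), -1))) = Add(-7, Mul(-31, Pow(-76, -1))) = Add(-7, Mul(-31, Rational(-1, 76))) = Add(-7, Rational(31, 76)) = Rational(-501, 76) ≈ -6.5921)
Pow(Add(w, Function('M')(Function('X')(5))), -1) = Pow(Add(Rational(-501, 76), Mul(13, Pow(Add(-6, 5), Rational(1, 2)))), -1) = Pow(Add(Rational(-501, 76), Mul(13, Pow(-1, Rational(1, 2)))), -1) = Pow(Add(Rational(-501, 76), Mul(13, I)), -1) = Mul(Rational(5776, 1227145), Add(Rational(-501, 76), Mul(-13, I)))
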